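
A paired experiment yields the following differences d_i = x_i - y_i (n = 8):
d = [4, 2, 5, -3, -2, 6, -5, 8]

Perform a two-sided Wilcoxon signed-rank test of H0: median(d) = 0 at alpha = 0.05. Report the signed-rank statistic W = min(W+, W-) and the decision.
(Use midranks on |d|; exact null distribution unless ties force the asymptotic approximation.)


Step 1: Drop any zero differences (none here) and take |d_i|.
|d| = [4, 2, 5, 3, 2, 6, 5, 8]
Step 2: Midrank |d_i| (ties get averaged ranks).
ranks: |4|->4, |2|->1.5, |5|->5.5, |3|->3, |2|->1.5, |6|->7, |5|->5.5, |8|->8
Step 3: Attach original signs; sum ranks with positive sign and with negative sign.
W+ = 4 + 1.5 + 5.5 + 7 + 8 = 26
W- = 3 + 1.5 + 5.5 = 10
(Check: W+ + W- = 36 should equal n(n+1)/2 = 36.)
Step 4: Test statistic W = min(W+, W-) = 10.
Step 5: Ties in |d|, so use the tie-corrected normal approximation.
        E[W] = n(n+1)/4 = 8*9/4 = 18.
        Tie groups: |d|=2 (t=2), |d|=5 (t=2); sum(t^3 - t) = 12.
        Var[W] = n(n+1)(2n+1)/24 - sum(t^3-t)/48 = 1224/24 - 12/48 = 50.75.
        z = (W - E[W]) / sqrt(Var[W]) = (10 - 18) / 7.1239 = -1.1230.
        Two-sided p = 2*Phi(z) = 0.261446.
Step 6: alpha = 0.05. fail to reject H0.

W+ = 26, W- = 10, W = min = 10, p = 0.261446, fail to reject H0.


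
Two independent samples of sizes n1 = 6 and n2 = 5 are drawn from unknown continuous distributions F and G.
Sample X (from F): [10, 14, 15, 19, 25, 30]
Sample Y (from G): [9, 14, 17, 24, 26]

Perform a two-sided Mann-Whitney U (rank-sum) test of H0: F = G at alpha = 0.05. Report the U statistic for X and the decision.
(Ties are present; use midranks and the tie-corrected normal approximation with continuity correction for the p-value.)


Step 1: Combine and sort all 11 observations; assign midranks.
sorted (value, group): (9,Y), (10,X), (14,X), (14,Y), (15,X), (17,Y), (19,X), (24,Y), (25,X), (26,Y), (30,X)
ranks: 9->1, 10->2, 14->3.5, 14->3.5, 15->5, 17->6, 19->7, 24->8, 25->9, 26->10, 30->11
Step 2: Rank sum for X: R1 = 2 + 3.5 + 5 + 7 + 9 + 11 = 37.5.
Step 3: U_X = R1 - n1(n1+1)/2 = 37.5 - 6*7/2 = 37.5 - 21 = 16.5.
       U_Y = n1*n2 - U_X = 30 - 16.5 = 13.5.
Step 4: Ties are present, so use the tie-corrected normal approximation (with continuity correction) for the p-value.
Step 5: p-value = 0.854805; compare to alpha = 0.05. fail to reject H0.

U_X = 16.5, p = 0.854805, fail to reject H0 at alpha = 0.05.


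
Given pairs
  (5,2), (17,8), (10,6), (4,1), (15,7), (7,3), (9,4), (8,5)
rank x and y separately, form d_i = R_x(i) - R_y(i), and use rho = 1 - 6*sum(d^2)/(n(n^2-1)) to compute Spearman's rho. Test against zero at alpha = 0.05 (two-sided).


Step 1: Rank x and y separately (midranks; no ties here).
rank(x): 5->2, 17->8, 10->6, 4->1, 15->7, 7->3, 9->5, 8->4
rank(y): 2->2, 8->8, 6->6, 1->1, 7->7, 3->3, 4->4, 5->5
Step 2: d_i = R_x(i) - R_y(i); compute d_i^2.
  (2-2)^2=0, (8-8)^2=0, (6-6)^2=0, (1-1)^2=0, (7-7)^2=0, (3-3)^2=0, (5-4)^2=1, (4-5)^2=1
sum(d^2) = 2.
Step 3: rho = 1 - 6*2 / (8*(8^2 - 1)) = 1 - 12/504 = 0.976190.
Step 4: Under H0, t = rho * sqrt((n-2)/(1-rho^2)) = 11.0235 ~ t(6).
Step 5: Two-sided p-value from the t-distribution with 6 df = 0.000033.
Step 6: alpha = 0.05. reject H0.

rho = 0.9762, p = 0.000033, reject H0 at alpha = 0.05.


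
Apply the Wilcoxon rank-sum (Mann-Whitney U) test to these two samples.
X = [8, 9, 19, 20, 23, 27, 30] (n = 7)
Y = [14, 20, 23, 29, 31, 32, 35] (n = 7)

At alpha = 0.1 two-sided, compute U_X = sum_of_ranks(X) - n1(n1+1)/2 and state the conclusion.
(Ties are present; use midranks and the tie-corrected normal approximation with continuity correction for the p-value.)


Step 1: Combine and sort all 14 observations; assign midranks.
sorted (value, group): (8,X), (9,X), (14,Y), (19,X), (20,X), (20,Y), (23,X), (23,Y), (27,X), (29,Y), (30,X), (31,Y), (32,Y), (35,Y)
ranks: 8->1, 9->2, 14->3, 19->4, 20->5.5, 20->5.5, 23->7.5, 23->7.5, 27->9, 29->10, 30->11, 31->12, 32->13, 35->14
Step 2: Rank sum for X: R1 = 1 + 2 + 4 + 5.5 + 7.5 + 9 + 11 = 40.
Step 3: U_X = R1 - n1(n1+1)/2 = 40 - 7*8/2 = 40 - 28 = 12.
       U_Y = n1*n2 - U_X = 49 - 12 = 37.
Step 4: Ties are present, so use the tie-corrected normal approximation (with continuity correction) for the p-value.
Step 5: p-value = 0.124371; compare to alpha = 0.1. fail to reject H0.

U_X = 12, p = 0.124371, fail to reject H0 at alpha = 0.1.


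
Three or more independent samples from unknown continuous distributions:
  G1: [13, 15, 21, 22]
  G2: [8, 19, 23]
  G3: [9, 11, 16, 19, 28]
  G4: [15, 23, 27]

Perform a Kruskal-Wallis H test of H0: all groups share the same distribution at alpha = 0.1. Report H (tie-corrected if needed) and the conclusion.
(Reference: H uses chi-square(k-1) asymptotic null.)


Step 1: Combine all N = 15 observations and assign midranks.
sorted (value, group, rank): (8,G2,1), (9,G3,2), (11,G3,3), (13,G1,4), (15,G1,5.5), (15,G4,5.5), (16,G3,7), (19,G2,8.5), (19,G3,8.5), (21,G1,10), (22,G1,11), (23,G2,12.5), (23,G4,12.5), (27,G4,14), (28,G3,15)
Step 2: Sum ranks within each group.
R_1 = 30.5 (n_1 = 4)
R_2 = 22 (n_2 = 3)
R_3 = 35.5 (n_3 = 5)
R_4 = 32 (n_4 = 3)
Step 3: H = 12/(N(N+1)) * sum(R_i^2/n_i) - 3(N+1)
     = 12/(15*16) * (30.5^2/4 + 22^2/3 + 35.5^2/5 + 32^2/3) - 3*16
     = 0.050000 * 987.279 - 48
     = 1.363958.
Step 4: Ties present; correction factor C = 1 - 18/(15^3 - 15) = 0.994643. Corrected H = 1.363958 / 0.994643 = 1.371305.
Step 5: Under H0, H ~ chi^2(3); p-value = 0.712275.
Step 6: alpha = 0.1. fail to reject H0.

H = 1.3713, df = 3, p = 0.712275, fail to reject H0.


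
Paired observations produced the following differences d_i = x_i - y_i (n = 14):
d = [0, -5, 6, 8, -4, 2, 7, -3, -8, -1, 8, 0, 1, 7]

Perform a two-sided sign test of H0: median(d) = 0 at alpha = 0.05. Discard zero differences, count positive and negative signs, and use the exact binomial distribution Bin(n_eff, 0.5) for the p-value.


Step 1: Discard zero differences. Original n = 14; n_eff = number of nonzero differences = 12.
Nonzero differences (with sign): -5, +6, +8, -4, +2, +7, -3, -8, -1, +8, +1, +7
Step 2: Count signs: positive = 7, negative = 5.
Step 3: Under H0: P(positive) = 0.5, so the number of positives S ~ Bin(12, 0.5).
Step 4: Two-sided exact p-value = sum of Bin(12,0.5) probabilities at or below the observed probability = 0.774414.
Step 5: alpha = 0.05. fail to reject H0.

n_eff = 12, pos = 7, neg = 5, p = 0.774414, fail to reject H0.


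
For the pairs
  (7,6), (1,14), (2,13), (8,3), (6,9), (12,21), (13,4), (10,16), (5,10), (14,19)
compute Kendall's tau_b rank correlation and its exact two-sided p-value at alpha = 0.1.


Step 1: Enumerate the 45 unordered pairs (i,j) with i<j and classify each by sign(x_j-x_i) * sign(y_j-y_i).
  (1,2):dx=-6,dy=+8->D; (1,3):dx=-5,dy=+7->D; (1,4):dx=+1,dy=-3->D; (1,5):dx=-1,dy=+3->D
  (1,6):dx=+5,dy=+15->C; (1,7):dx=+6,dy=-2->D; (1,8):dx=+3,dy=+10->C; (1,9):dx=-2,dy=+4->D
  (1,10):dx=+7,dy=+13->C; (2,3):dx=+1,dy=-1->D; (2,4):dx=+7,dy=-11->D; (2,5):dx=+5,dy=-5->D
  (2,6):dx=+11,dy=+7->C; (2,7):dx=+12,dy=-10->D; (2,8):dx=+9,dy=+2->C; (2,9):dx=+4,dy=-4->D
  (2,10):dx=+13,dy=+5->C; (3,4):dx=+6,dy=-10->D; (3,5):dx=+4,dy=-4->D; (3,6):dx=+10,dy=+8->C
  (3,7):dx=+11,dy=-9->D; (3,8):dx=+8,dy=+3->C; (3,9):dx=+3,dy=-3->D; (3,10):dx=+12,dy=+6->C
  (4,5):dx=-2,dy=+6->D; (4,6):dx=+4,dy=+18->C; (4,7):dx=+5,dy=+1->C; (4,8):dx=+2,dy=+13->C
  (4,9):dx=-3,dy=+7->D; (4,10):dx=+6,dy=+16->C; (5,6):dx=+6,dy=+12->C; (5,7):dx=+7,dy=-5->D
  (5,8):dx=+4,dy=+7->C; (5,9):dx=-1,dy=+1->D; (5,10):dx=+8,dy=+10->C; (6,7):dx=+1,dy=-17->D
  (6,8):dx=-2,dy=-5->C; (6,9):dx=-7,dy=-11->C; (6,10):dx=+2,dy=-2->D; (7,8):dx=-3,dy=+12->D
  (7,9):dx=-8,dy=+6->D; (7,10):dx=+1,dy=+15->C; (8,9):dx=-5,dy=-6->C; (8,10):dx=+4,dy=+3->C
  (9,10):dx=+9,dy=+9->C
Step 2: C = 22, D = 23, total pairs = 45.
Step 3: tau = (C - D)/(n(n-1)/2) = (22 - 23)/45 = -0.022222.
Step 4: Exact two-sided p-value (enumerate n! = 3628800 permutations of y under H0): p = 1.000000.
Step 5: alpha = 0.1. fail to reject H0.

tau_b = -0.0222 (C=22, D=23), p = 1.000000, fail to reject H0.


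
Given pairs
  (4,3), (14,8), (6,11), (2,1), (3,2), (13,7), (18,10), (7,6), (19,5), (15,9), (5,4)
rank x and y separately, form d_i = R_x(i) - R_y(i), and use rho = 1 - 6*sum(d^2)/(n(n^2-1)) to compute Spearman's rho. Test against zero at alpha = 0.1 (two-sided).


Step 1: Rank x and y separately (midranks; no ties here).
rank(x): 4->3, 14->8, 6->5, 2->1, 3->2, 13->7, 18->10, 7->6, 19->11, 15->9, 5->4
rank(y): 3->3, 8->8, 11->11, 1->1, 2->2, 7->7, 10->10, 6->6, 5->5, 9->9, 4->4
Step 2: d_i = R_x(i) - R_y(i); compute d_i^2.
  (3-3)^2=0, (8-8)^2=0, (5-11)^2=36, (1-1)^2=0, (2-2)^2=0, (7-7)^2=0, (10-10)^2=0, (6-6)^2=0, (11-5)^2=36, (9-9)^2=0, (4-4)^2=0
sum(d^2) = 72.
Step 3: rho = 1 - 6*72 / (11*(11^2 - 1)) = 1 - 432/1320 = 0.672727.
Step 4: Under H0, t = rho * sqrt((n-2)/(1-rho^2)) = 2.7277 ~ t(9).
Step 5: Two-sided p-value from the t-distribution with 9 df = 0.023313.
Step 6: alpha = 0.1. reject H0.

rho = 0.6727, p = 0.023313, reject H0 at alpha = 0.1.


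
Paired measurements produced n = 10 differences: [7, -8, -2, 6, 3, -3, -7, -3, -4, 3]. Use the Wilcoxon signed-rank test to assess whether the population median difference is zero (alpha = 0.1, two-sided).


Step 1: Drop any zero differences (none here) and take |d_i|.
|d| = [7, 8, 2, 6, 3, 3, 7, 3, 4, 3]
Step 2: Midrank |d_i| (ties get averaged ranks).
ranks: |7|->8.5, |8|->10, |2|->1, |6|->7, |3|->3.5, |3|->3.5, |7|->8.5, |3|->3.5, |4|->6, |3|->3.5
Step 3: Attach original signs; sum ranks with positive sign and with negative sign.
W+ = 8.5 + 7 + 3.5 + 3.5 = 22.5
W- = 10 + 1 + 3.5 + 8.5 + 3.5 + 6 = 32.5
(Check: W+ + W- = 55 should equal n(n+1)/2 = 55.)
Step 4: Test statistic W = min(W+, W-) = 22.5.
Step 5: Ties in |d|, so use the tie-corrected normal approximation.
        E[W] = n(n+1)/4 = 10*11/4 = 27.5.
        Tie groups: |d|=3 (t=4), |d|=7 (t=2); sum(t^3 - t) = 66.
        Var[W] = n(n+1)(2n+1)/24 - sum(t^3-t)/48 = 2310/24 - 66/48 = 94.875.
        z = (W - E[W]) / sqrt(Var[W]) = (22.5 - 27.5) / 9.7404 = -0.5133.
        Two-sided p = 2*Phi(z) = 0.607723.
Step 6: alpha = 0.1. fail to reject H0.

W+ = 22.5, W- = 32.5, W = min = 22.5, p = 0.607723, fail to reject H0.


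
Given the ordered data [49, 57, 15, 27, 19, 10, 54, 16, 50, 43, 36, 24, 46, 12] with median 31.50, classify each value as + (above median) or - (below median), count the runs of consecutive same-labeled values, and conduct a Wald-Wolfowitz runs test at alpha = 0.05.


Step 1: Compute median = 31.50; label A = above, B = below.
Labels in order: AABBBBABAAABAB  (n_A = 7, n_B = 7)
Step 2: Count runs R = 8.
Step 3: Under H0 (random ordering), E[R] = 2*n_A*n_B/(n_A+n_B) + 1 = 2*7*7/14 + 1 = 8.0000.
        Var[R] = 2*n_A*n_B*(2*n_A*n_B - n_A - n_B) / ((n_A+n_B)^2 * (n_A+n_B-1)) = 8232/2548 = 3.2308.
        SD[R] = 1.7974.
Step 4: R = E[R], so z = 0 with no continuity correction.
Step 5: Two-sided p-value via normal approximation = 2*(1 - Phi(|z|)) = 1.000000.
Step 6: alpha = 0.05. fail to reject H0.

R = 8, z = 0.0000, p = 1.000000, fail to reject H0.


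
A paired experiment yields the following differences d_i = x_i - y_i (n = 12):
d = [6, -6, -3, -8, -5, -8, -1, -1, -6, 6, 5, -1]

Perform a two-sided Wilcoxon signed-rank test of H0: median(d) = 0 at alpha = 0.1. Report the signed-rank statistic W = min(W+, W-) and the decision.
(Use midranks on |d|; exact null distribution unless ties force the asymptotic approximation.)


Step 1: Drop any zero differences (none here) and take |d_i|.
|d| = [6, 6, 3, 8, 5, 8, 1, 1, 6, 6, 5, 1]
Step 2: Midrank |d_i| (ties get averaged ranks).
ranks: |6|->8.5, |6|->8.5, |3|->4, |8|->11.5, |5|->5.5, |8|->11.5, |1|->2, |1|->2, |6|->8.5, |6|->8.5, |5|->5.5, |1|->2
Step 3: Attach original signs; sum ranks with positive sign and with negative sign.
W+ = 8.5 + 8.5 + 5.5 = 22.5
W- = 8.5 + 4 + 11.5 + 5.5 + 11.5 + 2 + 2 + 8.5 + 2 = 55.5
(Check: W+ + W- = 78 should equal n(n+1)/2 = 78.)
Step 4: Test statistic W = min(W+, W-) = 22.5.
Step 5: Ties in |d|, so use the tie-corrected normal approximation.
        E[W] = n(n+1)/4 = 12*13/4 = 39.
        Tie groups: |d|=1 (t=3), |d|=5 (t=2), |d|=6 (t=4), |d|=8 (t=2); sum(t^3 - t) = 96.
        Var[W] = n(n+1)(2n+1)/24 - sum(t^3-t)/48 = 3900/24 - 96/48 = 160.5.
        z = (W - E[W]) / sqrt(Var[W]) = (22.5 - 39) / 12.6689 = -1.3024.
        Two-sided p = 2*Phi(z) = 0.192778.
Step 6: alpha = 0.1. fail to reject H0.

W+ = 22.5, W- = 55.5, W = min = 22.5, p = 0.192778, fail to reject H0.


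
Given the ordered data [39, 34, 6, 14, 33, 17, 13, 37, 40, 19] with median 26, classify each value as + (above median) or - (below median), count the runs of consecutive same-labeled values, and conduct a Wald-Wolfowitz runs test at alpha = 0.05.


Step 1: Compute median = 26; label A = above, B = below.
Labels in order: AABBABBAAB  (n_A = 5, n_B = 5)
Step 2: Count runs R = 6.
Step 3: Under H0 (random ordering), E[R] = 2*n_A*n_B/(n_A+n_B) + 1 = 2*5*5/10 + 1 = 6.0000.
        Var[R] = 2*n_A*n_B*(2*n_A*n_B - n_A - n_B) / ((n_A+n_B)^2 * (n_A+n_B-1)) = 2000/900 = 2.2222.
        SD[R] = 1.4907.
Step 4: R = E[R], so z = 0 with no continuity correction.
Step 5: Two-sided p-value via normal approximation = 2*(1 - Phi(|z|)) = 1.000000.
Step 6: alpha = 0.05. fail to reject H0.

R = 6, z = 0.0000, p = 1.000000, fail to reject H0.


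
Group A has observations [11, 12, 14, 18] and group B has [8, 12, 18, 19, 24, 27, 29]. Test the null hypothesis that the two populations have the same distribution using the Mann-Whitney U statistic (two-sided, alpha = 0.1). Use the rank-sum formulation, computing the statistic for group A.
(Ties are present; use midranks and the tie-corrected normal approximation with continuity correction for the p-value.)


Step 1: Combine and sort all 11 observations; assign midranks.
sorted (value, group): (8,Y), (11,X), (12,X), (12,Y), (14,X), (18,X), (18,Y), (19,Y), (24,Y), (27,Y), (29,Y)
ranks: 8->1, 11->2, 12->3.5, 12->3.5, 14->5, 18->6.5, 18->6.5, 19->8, 24->9, 27->10, 29->11
Step 2: Rank sum for X: R1 = 2 + 3.5 + 5 + 6.5 = 17.
Step 3: U_X = R1 - n1(n1+1)/2 = 17 - 4*5/2 = 17 - 10 = 7.
       U_Y = n1*n2 - U_X = 28 - 7 = 21.
Step 4: Ties are present, so use the tie-corrected normal approximation (with continuity correction) for the p-value.
Step 5: p-value = 0.217200; compare to alpha = 0.1. fail to reject H0.

U_X = 7, p = 0.217200, fail to reject H0 at alpha = 0.1.


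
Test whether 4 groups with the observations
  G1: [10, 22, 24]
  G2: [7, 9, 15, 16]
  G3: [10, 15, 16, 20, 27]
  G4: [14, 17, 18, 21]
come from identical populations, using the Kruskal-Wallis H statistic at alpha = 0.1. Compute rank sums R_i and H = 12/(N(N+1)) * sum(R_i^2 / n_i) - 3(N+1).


Step 1: Combine all N = 16 observations and assign midranks.
sorted (value, group, rank): (7,G2,1), (9,G2,2), (10,G1,3.5), (10,G3,3.5), (14,G4,5), (15,G2,6.5), (15,G3,6.5), (16,G2,8.5), (16,G3,8.5), (17,G4,10), (18,G4,11), (20,G3,12), (21,G4,13), (22,G1,14), (24,G1,15), (27,G3,16)
Step 2: Sum ranks within each group.
R_1 = 32.5 (n_1 = 3)
R_2 = 18 (n_2 = 4)
R_3 = 46.5 (n_3 = 5)
R_4 = 39 (n_4 = 4)
Step 3: H = 12/(N(N+1)) * sum(R_i^2/n_i) - 3(N+1)
     = 12/(16*17) * (32.5^2/3 + 18^2/4 + 46.5^2/5 + 39^2/4) - 3*17
     = 0.044118 * 1245.78 - 51
     = 3.961029.
Step 4: Ties present; correction factor C = 1 - 18/(16^3 - 16) = 0.995588. Corrected H = 3.961029 / 0.995588 = 3.978582.
Step 5: Under H0, H ~ chi^2(3); p-value = 0.263786.
Step 6: alpha = 0.1. fail to reject H0.

H = 3.9786, df = 3, p = 0.263786, fail to reject H0.


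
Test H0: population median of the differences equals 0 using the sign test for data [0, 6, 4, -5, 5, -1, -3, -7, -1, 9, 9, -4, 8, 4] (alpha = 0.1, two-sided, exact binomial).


Step 1: Discard zero differences. Original n = 14; n_eff = number of nonzero differences = 13.
Nonzero differences (with sign): +6, +4, -5, +5, -1, -3, -7, -1, +9, +9, -4, +8, +4
Step 2: Count signs: positive = 7, negative = 6.
Step 3: Under H0: P(positive) = 0.5, so the number of positives S ~ Bin(13, 0.5).
Step 4: Two-sided exact p-value = sum of Bin(13,0.5) probabilities at or below the observed probability = 1.000000.
Step 5: alpha = 0.1. fail to reject H0.

n_eff = 13, pos = 7, neg = 6, p = 1.000000, fail to reject H0.


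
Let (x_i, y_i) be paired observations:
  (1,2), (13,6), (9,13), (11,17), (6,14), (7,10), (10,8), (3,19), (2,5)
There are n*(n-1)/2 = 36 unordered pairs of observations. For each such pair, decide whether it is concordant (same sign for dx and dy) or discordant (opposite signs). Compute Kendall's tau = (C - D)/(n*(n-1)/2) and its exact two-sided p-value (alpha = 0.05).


Step 1: Enumerate the 36 unordered pairs (i,j) with i<j and classify each by sign(x_j-x_i) * sign(y_j-y_i).
  (1,2):dx=+12,dy=+4->C; (1,3):dx=+8,dy=+11->C; (1,4):dx=+10,dy=+15->C; (1,5):dx=+5,dy=+12->C
  (1,6):dx=+6,dy=+8->C; (1,7):dx=+9,dy=+6->C; (1,8):dx=+2,dy=+17->C; (1,9):dx=+1,dy=+3->C
  (2,3):dx=-4,dy=+7->D; (2,4):dx=-2,dy=+11->D; (2,5):dx=-7,dy=+8->D; (2,6):dx=-6,dy=+4->D
  (2,7):dx=-3,dy=+2->D; (2,8):dx=-10,dy=+13->D; (2,9):dx=-11,dy=-1->C; (3,4):dx=+2,dy=+4->C
  (3,5):dx=-3,dy=+1->D; (3,6):dx=-2,dy=-3->C; (3,7):dx=+1,dy=-5->D; (3,8):dx=-6,dy=+6->D
  (3,9):dx=-7,dy=-8->C; (4,5):dx=-5,dy=-3->C; (4,6):dx=-4,dy=-7->C; (4,7):dx=-1,dy=-9->C
  (4,8):dx=-8,dy=+2->D; (4,9):dx=-9,dy=-12->C; (5,6):dx=+1,dy=-4->D; (5,7):dx=+4,dy=-6->D
  (5,8):dx=-3,dy=+5->D; (5,9):dx=-4,dy=-9->C; (6,7):dx=+3,dy=-2->D; (6,8):dx=-4,dy=+9->D
  (6,9):dx=-5,dy=-5->C; (7,8):dx=-7,dy=+11->D; (7,9):dx=-8,dy=-3->C; (8,9):dx=-1,dy=-14->C
Step 2: C = 20, D = 16, total pairs = 36.
Step 3: tau = (C - D)/(n(n-1)/2) = (20 - 16)/36 = 0.111111.
Step 4: Exact two-sided p-value (enumerate n! = 362880 permutations of y under H0): p = 0.761414.
Step 5: alpha = 0.05. fail to reject H0.

tau_b = 0.1111 (C=20, D=16), p = 0.761414, fail to reject H0.


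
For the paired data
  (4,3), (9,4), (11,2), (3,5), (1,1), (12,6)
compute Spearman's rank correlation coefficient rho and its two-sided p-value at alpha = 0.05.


Step 1: Rank x and y separately (midranks; no ties here).
rank(x): 4->3, 9->4, 11->5, 3->2, 1->1, 12->6
rank(y): 3->3, 4->4, 2->2, 5->5, 1->1, 6->6
Step 2: d_i = R_x(i) - R_y(i); compute d_i^2.
  (3-3)^2=0, (4-4)^2=0, (5-2)^2=9, (2-5)^2=9, (1-1)^2=0, (6-6)^2=0
sum(d^2) = 18.
Step 3: rho = 1 - 6*18 / (6*(6^2 - 1)) = 1 - 108/210 = 0.485714.
Step 4: Under H0, t = rho * sqrt((n-2)/(1-rho^2)) = 1.1113 ~ t(4).
Step 5: Two-sided p-value from the t-distribution with 4 df = 0.328723.
Step 6: alpha = 0.05. fail to reject H0.

rho = 0.4857, p = 0.328723, fail to reject H0 at alpha = 0.05.


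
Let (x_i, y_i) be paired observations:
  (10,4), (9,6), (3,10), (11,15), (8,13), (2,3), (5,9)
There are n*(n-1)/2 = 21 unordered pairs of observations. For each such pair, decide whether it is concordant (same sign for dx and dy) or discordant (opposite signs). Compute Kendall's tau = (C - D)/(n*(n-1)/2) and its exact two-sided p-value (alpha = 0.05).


Step 1: Enumerate the 21 unordered pairs (i,j) with i<j and classify each by sign(x_j-x_i) * sign(y_j-y_i).
  (1,2):dx=-1,dy=+2->D; (1,3):dx=-7,dy=+6->D; (1,4):dx=+1,dy=+11->C; (1,5):dx=-2,dy=+9->D
  (1,6):dx=-8,dy=-1->C; (1,7):dx=-5,dy=+5->D; (2,3):dx=-6,dy=+4->D; (2,4):dx=+2,dy=+9->C
  (2,5):dx=-1,dy=+7->D; (2,6):dx=-7,dy=-3->C; (2,7):dx=-4,dy=+3->D; (3,4):dx=+8,dy=+5->C
  (3,5):dx=+5,dy=+3->C; (3,6):dx=-1,dy=-7->C; (3,7):dx=+2,dy=-1->D; (4,5):dx=-3,dy=-2->C
  (4,6):dx=-9,dy=-12->C; (4,7):dx=-6,dy=-6->C; (5,6):dx=-6,dy=-10->C; (5,7):dx=-3,dy=-4->C
  (6,7):dx=+3,dy=+6->C
Step 2: C = 13, D = 8, total pairs = 21.
Step 3: tau = (C - D)/(n(n-1)/2) = (13 - 8)/21 = 0.238095.
Step 4: Exact two-sided p-value (enumerate n! = 5040 permutations of y under H0): p = 0.561905.
Step 5: alpha = 0.05. fail to reject H0.

tau_b = 0.2381 (C=13, D=8), p = 0.561905, fail to reject H0.


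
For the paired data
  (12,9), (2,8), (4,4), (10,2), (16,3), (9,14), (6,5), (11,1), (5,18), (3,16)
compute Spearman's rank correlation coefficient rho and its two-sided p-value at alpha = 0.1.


Step 1: Rank x and y separately (midranks; no ties here).
rank(x): 12->9, 2->1, 4->3, 10->7, 16->10, 9->6, 6->5, 11->8, 5->4, 3->2
rank(y): 9->7, 8->6, 4->4, 2->2, 3->3, 14->8, 5->5, 1->1, 18->10, 16->9
Step 2: d_i = R_x(i) - R_y(i); compute d_i^2.
  (9-7)^2=4, (1-6)^2=25, (3-4)^2=1, (7-2)^2=25, (10-3)^2=49, (6-8)^2=4, (5-5)^2=0, (8-1)^2=49, (4-10)^2=36, (2-9)^2=49
sum(d^2) = 242.
Step 3: rho = 1 - 6*242 / (10*(10^2 - 1)) = 1 - 1452/990 = -0.466667.
Step 4: Under H0, t = rho * sqrt((n-2)/(1-rho^2)) = -1.4924 ~ t(8).
Step 5: Two-sided p-value from the t-distribution with 8 df = 0.173939.
Step 6: alpha = 0.1. fail to reject H0.

rho = -0.4667, p = 0.173939, fail to reject H0 at alpha = 0.1.


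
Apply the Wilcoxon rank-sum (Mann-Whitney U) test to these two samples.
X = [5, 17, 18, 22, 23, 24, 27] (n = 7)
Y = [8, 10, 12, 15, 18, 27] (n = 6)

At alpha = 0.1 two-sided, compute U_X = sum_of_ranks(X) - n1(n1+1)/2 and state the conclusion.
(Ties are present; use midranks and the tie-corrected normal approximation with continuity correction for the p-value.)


Step 1: Combine and sort all 13 observations; assign midranks.
sorted (value, group): (5,X), (8,Y), (10,Y), (12,Y), (15,Y), (17,X), (18,X), (18,Y), (22,X), (23,X), (24,X), (27,X), (27,Y)
ranks: 5->1, 8->2, 10->3, 12->4, 15->5, 17->6, 18->7.5, 18->7.5, 22->9, 23->10, 24->11, 27->12.5, 27->12.5
Step 2: Rank sum for X: R1 = 1 + 6 + 7.5 + 9 + 10 + 11 + 12.5 = 57.
Step 3: U_X = R1 - n1(n1+1)/2 = 57 - 7*8/2 = 57 - 28 = 29.
       U_Y = n1*n2 - U_X = 42 - 29 = 13.
Step 4: Ties are present, so use the tie-corrected normal approximation (with continuity correction) for the p-value.
Step 5: p-value = 0.282651; compare to alpha = 0.1. fail to reject H0.

U_X = 29, p = 0.282651, fail to reject H0 at alpha = 0.1.


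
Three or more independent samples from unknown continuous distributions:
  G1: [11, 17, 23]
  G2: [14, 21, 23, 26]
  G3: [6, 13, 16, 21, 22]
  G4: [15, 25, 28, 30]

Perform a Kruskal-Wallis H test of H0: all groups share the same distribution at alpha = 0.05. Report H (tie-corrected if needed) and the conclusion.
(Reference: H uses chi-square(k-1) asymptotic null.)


Step 1: Combine all N = 16 observations and assign midranks.
sorted (value, group, rank): (6,G3,1), (11,G1,2), (13,G3,3), (14,G2,4), (15,G4,5), (16,G3,6), (17,G1,7), (21,G2,8.5), (21,G3,8.5), (22,G3,10), (23,G1,11.5), (23,G2,11.5), (25,G4,13), (26,G2,14), (28,G4,15), (30,G4,16)
Step 2: Sum ranks within each group.
R_1 = 20.5 (n_1 = 3)
R_2 = 38 (n_2 = 4)
R_3 = 28.5 (n_3 = 5)
R_4 = 49 (n_4 = 4)
Step 3: H = 12/(N(N+1)) * sum(R_i^2/n_i) - 3(N+1)
     = 12/(16*17) * (20.5^2/3 + 38^2/4 + 28.5^2/5 + 49^2/4) - 3*17
     = 0.044118 * 1263.78 - 51
     = 4.755147.
Step 4: Ties present; correction factor C = 1 - 12/(16^3 - 16) = 0.997059. Corrected H = 4.755147 / 0.997059 = 4.769174.
Step 5: Under H0, H ~ chi^2(3); p-value = 0.189501.
Step 6: alpha = 0.05. fail to reject H0.

H = 4.7692, df = 3, p = 0.189501, fail to reject H0.


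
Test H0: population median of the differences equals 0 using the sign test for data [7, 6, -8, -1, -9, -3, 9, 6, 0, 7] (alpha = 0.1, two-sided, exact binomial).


Step 1: Discard zero differences. Original n = 10; n_eff = number of nonzero differences = 9.
Nonzero differences (with sign): +7, +6, -8, -1, -9, -3, +9, +6, +7
Step 2: Count signs: positive = 5, negative = 4.
Step 3: Under H0: P(positive) = 0.5, so the number of positives S ~ Bin(9, 0.5).
Step 4: Two-sided exact p-value = sum of Bin(9,0.5) probabilities at or below the observed probability = 1.000000.
Step 5: alpha = 0.1. fail to reject H0.

n_eff = 9, pos = 5, neg = 4, p = 1.000000, fail to reject H0.


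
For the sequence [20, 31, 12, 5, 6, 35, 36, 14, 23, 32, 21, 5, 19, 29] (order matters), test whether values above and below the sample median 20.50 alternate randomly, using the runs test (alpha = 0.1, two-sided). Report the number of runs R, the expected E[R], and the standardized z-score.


Step 1: Compute median = 20.50; label A = above, B = below.
Labels in order: BABBBAABAAABBA  (n_A = 7, n_B = 7)
Step 2: Count runs R = 8.
Step 3: Under H0 (random ordering), E[R] = 2*n_A*n_B/(n_A+n_B) + 1 = 2*7*7/14 + 1 = 8.0000.
        Var[R] = 2*n_A*n_B*(2*n_A*n_B - n_A - n_B) / ((n_A+n_B)^2 * (n_A+n_B-1)) = 8232/2548 = 3.2308.
        SD[R] = 1.7974.
Step 4: R = E[R], so z = 0 with no continuity correction.
Step 5: Two-sided p-value via normal approximation = 2*(1 - Phi(|z|)) = 1.000000.
Step 6: alpha = 0.1. fail to reject H0.

R = 8, z = 0.0000, p = 1.000000, fail to reject H0.


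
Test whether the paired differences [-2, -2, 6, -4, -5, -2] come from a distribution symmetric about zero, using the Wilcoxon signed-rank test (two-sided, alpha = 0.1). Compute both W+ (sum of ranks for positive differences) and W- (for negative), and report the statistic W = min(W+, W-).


Step 1: Drop any zero differences (none here) and take |d_i|.
|d| = [2, 2, 6, 4, 5, 2]
Step 2: Midrank |d_i| (ties get averaged ranks).
ranks: |2|->2, |2|->2, |6|->6, |4|->4, |5|->5, |2|->2
Step 3: Attach original signs; sum ranks with positive sign and with negative sign.
W+ = 6 = 6
W- = 2 + 2 + 4 + 5 + 2 = 15
(Check: W+ + W- = 21 should equal n(n+1)/2 = 21.)
Step 4: Test statistic W = min(W+, W-) = 6.
Step 5: Ties in |d|, so use the tie-corrected normal approximation.
        E[W] = n(n+1)/4 = 6*7/4 = 10.5.
        Tie groups: |d|=2 (t=3); sum(t^3 - t) = 24.
        Var[W] = n(n+1)(2n+1)/24 - sum(t^3-t)/48 = 546/24 - 24/48 = 22.25.
        z = (W - E[W]) / sqrt(Var[W]) = (6 - 10.5) / 4.7170 = -0.9540.
        Two-sided p = 2*Phi(z) = 0.340085.
Step 6: alpha = 0.1. fail to reject H0.

W+ = 6, W- = 15, W = min = 6, p = 0.340085, fail to reject H0.


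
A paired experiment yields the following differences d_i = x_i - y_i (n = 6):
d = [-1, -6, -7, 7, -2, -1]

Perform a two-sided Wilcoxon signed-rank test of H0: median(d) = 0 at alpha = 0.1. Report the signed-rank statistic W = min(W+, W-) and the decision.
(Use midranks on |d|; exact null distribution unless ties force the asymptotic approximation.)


Step 1: Drop any zero differences (none here) and take |d_i|.
|d| = [1, 6, 7, 7, 2, 1]
Step 2: Midrank |d_i| (ties get averaged ranks).
ranks: |1|->1.5, |6|->4, |7|->5.5, |7|->5.5, |2|->3, |1|->1.5
Step 3: Attach original signs; sum ranks with positive sign and with negative sign.
W+ = 5.5 = 5.5
W- = 1.5 + 4 + 5.5 + 3 + 1.5 = 15.5
(Check: W+ + W- = 21 should equal n(n+1)/2 = 21.)
Step 4: Test statistic W = min(W+, W-) = 5.5.
Step 5: Ties in |d|, so use the tie-corrected normal approximation.
        E[W] = n(n+1)/4 = 6*7/4 = 10.5.
        Tie groups: |d|=1 (t=2), |d|=7 (t=2); sum(t^3 - t) = 12.
        Var[W] = n(n+1)(2n+1)/24 - sum(t^3-t)/48 = 546/24 - 12/48 = 22.5.
        z = (W - E[W]) / sqrt(Var[W]) = (5.5 - 10.5) / 4.7434 = -1.0541.
        Two-sided p = 2*Phi(z) = 0.291841.
Step 6: alpha = 0.1. fail to reject H0.

W+ = 5.5, W- = 15.5, W = min = 5.5, p = 0.291841, fail to reject H0.


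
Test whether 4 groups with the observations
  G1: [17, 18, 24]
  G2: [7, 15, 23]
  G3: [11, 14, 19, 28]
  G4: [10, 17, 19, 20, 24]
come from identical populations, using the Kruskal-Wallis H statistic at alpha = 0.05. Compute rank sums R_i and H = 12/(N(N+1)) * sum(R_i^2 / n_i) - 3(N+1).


Step 1: Combine all N = 15 observations and assign midranks.
sorted (value, group, rank): (7,G2,1), (10,G4,2), (11,G3,3), (14,G3,4), (15,G2,5), (17,G1,6.5), (17,G4,6.5), (18,G1,8), (19,G3,9.5), (19,G4,9.5), (20,G4,11), (23,G2,12), (24,G1,13.5), (24,G4,13.5), (28,G3,15)
Step 2: Sum ranks within each group.
R_1 = 28 (n_1 = 3)
R_2 = 18 (n_2 = 3)
R_3 = 31.5 (n_3 = 4)
R_4 = 42.5 (n_4 = 5)
Step 3: H = 12/(N(N+1)) * sum(R_i^2/n_i) - 3(N+1)
     = 12/(15*16) * (28^2/3 + 18^2/3 + 31.5^2/4 + 42.5^2/5) - 3*16
     = 0.050000 * 978.646 - 48
     = 0.932292.
Step 4: Ties present; correction factor C = 1 - 18/(15^3 - 15) = 0.994643. Corrected H = 0.932292 / 0.994643 = 0.937313.
Step 5: Under H0, H ~ chi^2(3); p-value = 0.816415.
Step 6: alpha = 0.05. fail to reject H0.

H = 0.9373, df = 3, p = 0.816415, fail to reject H0.


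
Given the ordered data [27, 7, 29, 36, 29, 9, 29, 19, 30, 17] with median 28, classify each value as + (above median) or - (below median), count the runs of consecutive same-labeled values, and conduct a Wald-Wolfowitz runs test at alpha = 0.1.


Step 1: Compute median = 28; label A = above, B = below.
Labels in order: BBAAABABAB  (n_A = 5, n_B = 5)
Step 2: Count runs R = 7.
Step 3: Under H0 (random ordering), E[R] = 2*n_A*n_B/(n_A+n_B) + 1 = 2*5*5/10 + 1 = 6.0000.
        Var[R] = 2*n_A*n_B*(2*n_A*n_B - n_A - n_B) / ((n_A+n_B)^2 * (n_A+n_B-1)) = 2000/900 = 2.2222.
        SD[R] = 1.4907.
Step 4: Continuity-corrected z = (R - 0.5 - E[R]) / SD[R] = (7 - 0.5 - 6.0000) / 1.4907 = 0.3354.
Step 5: Two-sided p-value via normal approximation = 2*(1 - Phi(|z|)) = 0.737316.
Step 6: alpha = 0.1. fail to reject H0.

R = 7, z = 0.3354, p = 0.737316, fail to reject H0.


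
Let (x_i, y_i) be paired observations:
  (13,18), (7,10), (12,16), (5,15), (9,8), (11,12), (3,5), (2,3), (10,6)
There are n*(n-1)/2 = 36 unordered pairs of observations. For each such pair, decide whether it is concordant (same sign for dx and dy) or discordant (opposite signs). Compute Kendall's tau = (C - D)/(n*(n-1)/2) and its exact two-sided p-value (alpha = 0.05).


Step 1: Enumerate the 36 unordered pairs (i,j) with i<j and classify each by sign(x_j-x_i) * sign(y_j-y_i).
  (1,2):dx=-6,dy=-8->C; (1,3):dx=-1,dy=-2->C; (1,4):dx=-8,dy=-3->C; (1,5):dx=-4,dy=-10->C
  (1,6):dx=-2,dy=-6->C; (1,7):dx=-10,dy=-13->C; (1,8):dx=-11,dy=-15->C; (1,9):dx=-3,dy=-12->C
  (2,3):dx=+5,dy=+6->C; (2,4):dx=-2,dy=+5->D; (2,5):dx=+2,dy=-2->D; (2,6):dx=+4,dy=+2->C
  (2,7):dx=-4,dy=-5->C; (2,8):dx=-5,dy=-7->C; (2,9):dx=+3,dy=-4->D; (3,4):dx=-7,dy=-1->C
  (3,5):dx=-3,dy=-8->C; (3,6):dx=-1,dy=-4->C; (3,7):dx=-9,dy=-11->C; (3,8):dx=-10,dy=-13->C
  (3,9):dx=-2,dy=-10->C; (4,5):dx=+4,dy=-7->D; (4,6):dx=+6,dy=-3->D; (4,7):dx=-2,dy=-10->C
  (4,8):dx=-3,dy=-12->C; (4,9):dx=+5,dy=-9->D; (5,6):dx=+2,dy=+4->C; (5,7):dx=-6,dy=-3->C
  (5,8):dx=-7,dy=-5->C; (5,9):dx=+1,dy=-2->D; (6,7):dx=-8,dy=-7->C; (6,8):dx=-9,dy=-9->C
  (6,9):dx=-1,dy=-6->C; (7,8):dx=-1,dy=-2->C; (7,9):dx=+7,dy=+1->C; (8,9):dx=+8,dy=+3->C
Step 2: C = 29, D = 7, total pairs = 36.
Step 3: tau = (C - D)/(n(n-1)/2) = (29 - 7)/36 = 0.611111.
Step 4: Exact two-sided p-value (enumerate n! = 362880 permutations of y under H0): p = 0.024741.
Step 5: alpha = 0.05. reject H0.

tau_b = 0.6111 (C=29, D=7), p = 0.024741, reject H0.


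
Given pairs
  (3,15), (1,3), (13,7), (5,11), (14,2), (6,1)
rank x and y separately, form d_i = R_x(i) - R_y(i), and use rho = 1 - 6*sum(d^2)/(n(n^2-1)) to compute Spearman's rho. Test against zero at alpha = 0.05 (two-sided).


Step 1: Rank x and y separately (midranks; no ties here).
rank(x): 3->2, 1->1, 13->5, 5->3, 14->6, 6->4
rank(y): 15->6, 3->3, 7->4, 11->5, 2->2, 1->1
Step 2: d_i = R_x(i) - R_y(i); compute d_i^2.
  (2-6)^2=16, (1-3)^2=4, (5-4)^2=1, (3-5)^2=4, (6-2)^2=16, (4-1)^2=9
sum(d^2) = 50.
Step 3: rho = 1 - 6*50 / (6*(6^2 - 1)) = 1 - 300/210 = -0.428571.
Step 4: Under H0, t = rho * sqrt((n-2)/(1-rho^2)) = -0.9487 ~ t(4).
Step 5: Two-sided p-value from the t-distribution with 4 df = 0.396501.
Step 6: alpha = 0.05. fail to reject H0.

rho = -0.4286, p = 0.396501, fail to reject H0 at alpha = 0.05.


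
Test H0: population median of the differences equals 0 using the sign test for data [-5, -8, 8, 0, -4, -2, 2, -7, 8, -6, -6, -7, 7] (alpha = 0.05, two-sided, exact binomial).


Step 1: Discard zero differences. Original n = 13; n_eff = number of nonzero differences = 12.
Nonzero differences (with sign): -5, -8, +8, -4, -2, +2, -7, +8, -6, -6, -7, +7
Step 2: Count signs: positive = 4, negative = 8.
Step 3: Under H0: P(positive) = 0.5, so the number of positives S ~ Bin(12, 0.5).
Step 4: Two-sided exact p-value = sum of Bin(12,0.5) probabilities at or below the observed probability = 0.387695.
Step 5: alpha = 0.05. fail to reject H0.

n_eff = 12, pos = 4, neg = 8, p = 0.387695, fail to reject H0.


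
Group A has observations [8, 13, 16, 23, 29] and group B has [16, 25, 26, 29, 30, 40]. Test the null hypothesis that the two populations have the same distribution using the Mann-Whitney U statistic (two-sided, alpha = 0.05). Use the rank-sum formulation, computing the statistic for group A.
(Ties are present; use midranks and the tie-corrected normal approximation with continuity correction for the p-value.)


Step 1: Combine and sort all 11 observations; assign midranks.
sorted (value, group): (8,X), (13,X), (16,X), (16,Y), (23,X), (25,Y), (26,Y), (29,X), (29,Y), (30,Y), (40,Y)
ranks: 8->1, 13->2, 16->3.5, 16->3.5, 23->5, 25->6, 26->7, 29->8.5, 29->8.5, 30->10, 40->11
Step 2: Rank sum for X: R1 = 1 + 2 + 3.5 + 5 + 8.5 = 20.
Step 3: U_X = R1 - n1(n1+1)/2 = 20 - 5*6/2 = 20 - 15 = 5.
       U_Y = n1*n2 - U_X = 30 - 5 = 25.
Step 4: Ties are present, so use the tie-corrected normal approximation (with continuity correction) for the p-value.
Step 5: p-value = 0.081440; compare to alpha = 0.05. fail to reject H0.

U_X = 5, p = 0.081440, fail to reject H0 at alpha = 0.05.


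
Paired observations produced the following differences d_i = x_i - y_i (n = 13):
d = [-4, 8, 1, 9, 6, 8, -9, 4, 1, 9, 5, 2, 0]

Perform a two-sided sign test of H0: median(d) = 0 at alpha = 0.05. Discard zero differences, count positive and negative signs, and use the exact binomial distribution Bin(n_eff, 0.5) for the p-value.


Step 1: Discard zero differences. Original n = 13; n_eff = number of nonzero differences = 12.
Nonzero differences (with sign): -4, +8, +1, +9, +6, +8, -9, +4, +1, +9, +5, +2
Step 2: Count signs: positive = 10, negative = 2.
Step 3: Under H0: P(positive) = 0.5, so the number of positives S ~ Bin(12, 0.5).
Step 4: Two-sided exact p-value = sum of Bin(12,0.5) probabilities at or below the observed probability = 0.038574.
Step 5: alpha = 0.05. reject H0.

n_eff = 12, pos = 10, neg = 2, p = 0.038574, reject H0.


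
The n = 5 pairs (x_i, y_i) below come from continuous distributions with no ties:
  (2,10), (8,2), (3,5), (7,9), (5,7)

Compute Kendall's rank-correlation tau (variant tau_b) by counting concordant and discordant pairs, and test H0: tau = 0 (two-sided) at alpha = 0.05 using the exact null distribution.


Step 1: Enumerate the 10 unordered pairs (i,j) with i<j and classify each by sign(x_j-x_i) * sign(y_j-y_i).
  (1,2):dx=+6,dy=-8->D; (1,3):dx=+1,dy=-5->D; (1,4):dx=+5,dy=-1->D; (1,5):dx=+3,dy=-3->D
  (2,3):dx=-5,dy=+3->D; (2,4):dx=-1,dy=+7->D; (2,5):dx=-3,dy=+5->D; (3,4):dx=+4,dy=+4->C
  (3,5):dx=+2,dy=+2->C; (4,5):dx=-2,dy=-2->C
Step 2: C = 3, D = 7, total pairs = 10.
Step 3: tau = (C - D)/(n(n-1)/2) = (3 - 7)/10 = -0.400000.
Step 4: Exact two-sided p-value (enumerate n! = 120 permutations of y under H0): p = 0.483333.
Step 5: alpha = 0.05. fail to reject H0.

tau_b = -0.4000 (C=3, D=7), p = 0.483333, fail to reject H0.


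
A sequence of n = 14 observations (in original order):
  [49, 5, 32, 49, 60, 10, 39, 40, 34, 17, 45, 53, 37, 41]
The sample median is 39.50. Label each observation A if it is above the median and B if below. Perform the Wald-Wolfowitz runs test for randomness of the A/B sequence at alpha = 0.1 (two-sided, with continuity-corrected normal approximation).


Step 1: Compute median = 39.50; label A = above, B = below.
Labels in order: ABBAABBABBAABA  (n_A = 7, n_B = 7)
Step 2: Count runs R = 9.
Step 3: Under H0 (random ordering), E[R] = 2*n_A*n_B/(n_A+n_B) + 1 = 2*7*7/14 + 1 = 8.0000.
        Var[R] = 2*n_A*n_B*(2*n_A*n_B - n_A - n_B) / ((n_A+n_B)^2 * (n_A+n_B-1)) = 8232/2548 = 3.2308.
        SD[R] = 1.7974.
Step 4: Continuity-corrected z = (R - 0.5 - E[R]) / SD[R] = (9 - 0.5 - 8.0000) / 1.7974 = 0.2782.
Step 5: Two-sided p-value via normal approximation = 2*(1 - Phi(|z|)) = 0.780879.
Step 6: alpha = 0.1. fail to reject H0.

R = 9, z = 0.2782, p = 0.780879, fail to reject H0.


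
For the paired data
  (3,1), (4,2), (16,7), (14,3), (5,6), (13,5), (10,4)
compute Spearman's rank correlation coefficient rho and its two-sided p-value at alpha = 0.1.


Step 1: Rank x and y separately (midranks; no ties here).
rank(x): 3->1, 4->2, 16->7, 14->6, 5->3, 13->5, 10->4
rank(y): 1->1, 2->2, 7->7, 3->3, 6->6, 5->5, 4->4
Step 2: d_i = R_x(i) - R_y(i); compute d_i^2.
  (1-1)^2=0, (2-2)^2=0, (7-7)^2=0, (6-3)^2=9, (3-6)^2=9, (5-5)^2=0, (4-4)^2=0
sum(d^2) = 18.
Step 3: rho = 1 - 6*18 / (7*(7^2 - 1)) = 1 - 108/336 = 0.678571.
Step 4: Under H0, t = rho * sqrt((n-2)/(1-rho^2)) = 2.0657 ~ t(5).
Step 5: Two-sided p-value from the t-distribution with 5 df = 0.093750.
Step 6: alpha = 0.1. reject H0.

rho = 0.6786, p = 0.093750, reject H0 at alpha = 0.1.


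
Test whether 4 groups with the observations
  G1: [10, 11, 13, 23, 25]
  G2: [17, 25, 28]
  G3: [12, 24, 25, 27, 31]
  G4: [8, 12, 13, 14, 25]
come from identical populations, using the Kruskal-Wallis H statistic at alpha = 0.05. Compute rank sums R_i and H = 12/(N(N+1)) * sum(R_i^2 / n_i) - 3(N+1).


Step 1: Combine all N = 18 observations and assign midranks.
sorted (value, group, rank): (8,G4,1), (10,G1,2), (11,G1,3), (12,G3,4.5), (12,G4,4.5), (13,G1,6.5), (13,G4,6.5), (14,G4,8), (17,G2,9), (23,G1,10), (24,G3,11), (25,G1,13.5), (25,G2,13.5), (25,G3,13.5), (25,G4,13.5), (27,G3,16), (28,G2,17), (31,G3,18)
Step 2: Sum ranks within each group.
R_1 = 35 (n_1 = 5)
R_2 = 39.5 (n_2 = 3)
R_3 = 63 (n_3 = 5)
R_4 = 33.5 (n_4 = 5)
Step 3: H = 12/(N(N+1)) * sum(R_i^2/n_i) - 3(N+1)
     = 12/(18*19) * (35^2/5 + 39.5^2/3 + 63^2/5 + 33.5^2/5) - 3*19
     = 0.035088 * 1783.33 - 57
     = 5.573099.
Step 4: Ties present; correction factor C = 1 - 72/(18^3 - 18) = 0.987616. Corrected H = 5.573099 / 0.987616 = 5.642982.
Step 5: Under H0, H ~ chi^2(3); p-value = 0.130332.
Step 6: alpha = 0.05. fail to reject H0.

H = 5.6430, df = 3, p = 0.130332, fail to reject H0.


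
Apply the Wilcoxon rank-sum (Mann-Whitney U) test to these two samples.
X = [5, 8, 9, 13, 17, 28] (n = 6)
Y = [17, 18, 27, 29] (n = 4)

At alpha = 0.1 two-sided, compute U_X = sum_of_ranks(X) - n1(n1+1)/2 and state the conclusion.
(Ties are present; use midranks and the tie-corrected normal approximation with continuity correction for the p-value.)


Step 1: Combine and sort all 10 observations; assign midranks.
sorted (value, group): (5,X), (8,X), (9,X), (13,X), (17,X), (17,Y), (18,Y), (27,Y), (28,X), (29,Y)
ranks: 5->1, 8->2, 9->3, 13->4, 17->5.5, 17->5.5, 18->7, 27->8, 28->9, 29->10
Step 2: Rank sum for X: R1 = 1 + 2 + 3 + 4 + 5.5 + 9 = 24.5.
Step 3: U_X = R1 - n1(n1+1)/2 = 24.5 - 6*7/2 = 24.5 - 21 = 3.5.
       U_Y = n1*n2 - U_X = 24 - 3.5 = 20.5.
Step 4: Ties are present, so use the tie-corrected normal approximation (with continuity correction) for the p-value.
Step 5: p-value = 0.087118; compare to alpha = 0.1. reject H0.

U_X = 3.5, p = 0.087118, reject H0 at alpha = 0.1.


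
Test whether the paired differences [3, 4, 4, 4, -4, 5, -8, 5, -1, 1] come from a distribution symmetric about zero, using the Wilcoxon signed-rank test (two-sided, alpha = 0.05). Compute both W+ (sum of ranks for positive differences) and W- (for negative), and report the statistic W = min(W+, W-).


Step 1: Drop any zero differences (none here) and take |d_i|.
|d| = [3, 4, 4, 4, 4, 5, 8, 5, 1, 1]
Step 2: Midrank |d_i| (ties get averaged ranks).
ranks: |3|->3, |4|->5.5, |4|->5.5, |4|->5.5, |4|->5.5, |5|->8.5, |8|->10, |5|->8.5, |1|->1.5, |1|->1.5
Step 3: Attach original signs; sum ranks with positive sign and with negative sign.
W+ = 3 + 5.5 + 5.5 + 5.5 + 8.5 + 8.5 + 1.5 = 38
W- = 5.5 + 10 + 1.5 = 17
(Check: W+ + W- = 55 should equal n(n+1)/2 = 55.)
Step 4: Test statistic W = min(W+, W-) = 17.
Step 5: Ties in |d|, so use the tie-corrected normal approximation.
        E[W] = n(n+1)/4 = 10*11/4 = 27.5.
        Tie groups: |d|=1 (t=2), |d|=4 (t=4), |d|=5 (t=2); sum(t^3 - t) = 72.
        Var[W] = n(n+1)(2n+1)/24 - sum(t^3-t)/48 = 2310/24 - 72/48 = 94.75.
        z = (W - E[W]) / sqrt(Var[W]) = (17 - 27.5) / 9.7340 = -1.0787.
        Two-sided p = 2*Phi(z) = 0.280723.
Step 6: alpha = 0.05. fail to reject H0.

W+ = 38, W- = 17, W = min = 17, p = 0.280723, fail to reject H0.


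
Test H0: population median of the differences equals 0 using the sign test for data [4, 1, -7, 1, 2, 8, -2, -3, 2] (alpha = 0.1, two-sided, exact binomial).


Step 1: Discard zero differences. Original n = 9; n_eff = number of nonzero differences = 9.
Nonzero differences (with sign): +4, +1, -7, +1, +2, +8, -2, -3, +2
Step 2: Count signs: positive = 6, negative = 3.
Step 3: Under H0: P(positive) = 0.5, so the number of positives S ~ Bin(9, 0.5).
Step 4: Two-sided exact p-value = sum of Bin(9,0.5) probabilities at or below the observed probability = 0.507812.
Step 5: alpha = 0.1. fail to reject H0.

n_eff = 9, pos = 6, neg = 3, p = 0.507812, fail to reject H0.
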